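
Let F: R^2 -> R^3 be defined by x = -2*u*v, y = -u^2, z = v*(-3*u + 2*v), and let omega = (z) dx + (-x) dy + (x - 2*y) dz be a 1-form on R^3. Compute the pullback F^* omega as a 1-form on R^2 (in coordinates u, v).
F^* omega = (2*v*(-5*u^2 + 6*u*v - 2*v^2)) du + (2*u*(-3*u^2 + 10*u*v - 6*v^2)) dv

Using F^*(f dg) = (f ∘ F) d(g ∘ F), substitute each coordinate x_i by F_i(u, v) in f_i, and replace dx_i by d F_i = (∂F_i/∂u) du + (∂F_i/∂v) dv.
  For the x component: f_1(F) = v*(-3*u + 2*v); d F_1 = (-2*v) du + (-2*u) dv
  For the y component: f_2(F) = 2*u*v; d F_2 = (-2*u) du + (0) dv
  For the z component: f_3(F) = 2*u*(u - v); d F_3 = (-3*v) du + (-3*u + 4*v) dv
Combining and collecting du, dv coefficients:
  coeff of du: 2*v*(-5*u^2 + 6*u*v - 2*v^2)
  coeff of dv: 2*u*(-3*u^2 + 10*u*v - 6*v^2)
F^* omega = (2*v*(-5*u^2 + 6*u*v - 2*v^2)) du + (2*u*(-3*u^2 + 10*u*v - 6*v^2)) dv.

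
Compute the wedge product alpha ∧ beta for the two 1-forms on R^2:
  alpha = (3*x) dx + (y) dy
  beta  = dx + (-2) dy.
alpha ∧ beta = (-6*x - y) dx ∧ dy

Distribute the wedge, using dx_i ∧ dx_j = -dx_j ∧ dx_i and dx_i ∧ dx_i = 0. For each pair (i, j) with i < j, the coefficient of dx_i ∧ dx_j in alpha ∧ beta is (alpha_i * beta_j - alpha_j * beta_i). Collecting: alpha ∧ beta = (-6*x - y) dx ∧ dy.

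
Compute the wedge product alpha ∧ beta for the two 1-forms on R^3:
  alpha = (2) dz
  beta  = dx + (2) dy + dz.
alpha ∧ beta = (-2) dx ∧ dz + (-4) dy ∧ dz

Distribute the wedge, using dx_i ∧ dx_j = -dx_j ∧ dx_i and dx_i ∧ dx_i = 0. For each pair (i, j) with i < j, the coefficient of dx_i ∧ dx_j in alpha ∧ beta is (alpha_i * beta_j - alpha_j * beta_i). Collecting: alpha ∧ beta = (-2) dx ∧ dz + (-4) dy ∧ dz.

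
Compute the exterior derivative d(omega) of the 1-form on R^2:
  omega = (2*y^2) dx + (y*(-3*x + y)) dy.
d(omega) = (-7*y) dx ∧ dy

For a 1-form omega = sum_i f_i dx_i, the exterior derivative is
  d(omega) = sum_{i < j} (∂f_j/∂x_i - ∂f_i/∂x_j) dx_i ∧ dx_j.
  coefficient of dx ∧ dy: ∂f_2/∂x - ∂f_1/∂y = ∂(y*(-3*x + y))/∂x - ∂(2*y^2)/∂y = -7*y
Assembling: d(omega) = (-7*y) dx ∧ dy.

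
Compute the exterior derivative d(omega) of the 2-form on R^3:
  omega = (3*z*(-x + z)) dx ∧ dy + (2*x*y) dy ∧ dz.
d(omega) = (-3*x + 2*y + 6*z) dx ∧ dy ∧ dz

For a 2-form omega = sum_{i<j} g_{ij} dx_i ∧ dx_j, the exterior derivative is
  d(omega) = sum_{i<j} d(g_{ij}) ∧ dx_i ∧ dx_j = sum_{i<j, k} (∂g_{ij}/∂x_k) dx_k ∧ dx_i ∧ dx_j.
Expand each term, using dx_k ∧ dx_i ∧ dx_j = sgn(permutation) dx_{(a)} ∧ dx_{(b)} ∧ dx_{(c)} with (a < b < c) sorted:
  d(3*z*(-x + z)) includes (∂/∂z)(3*z*(-x + z)) dz = (-3*x + 6*z) dz, which multiplied by dx ∧ dy gives (-3*x + 6*z) dx ∧ dy ∧ dz
  d(2*x*y) includes (∂/∂x)(2*x*y) dx = (2*y) dx, which multiplied by dy ∧ dz gives (2*y) dx ∧ dy ∧ dz
Collecting like 3-forms: d(omega) = (-3*x + 2*y + 6*z) dx ∧ dy ∧ dz.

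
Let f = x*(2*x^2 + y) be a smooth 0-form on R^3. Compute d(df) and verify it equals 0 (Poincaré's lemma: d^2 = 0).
d(df) = 0

Step 1: df = sum_i (∂f/∂x_i) dx_i = (6*x^2 + y) dx + (x) dy + (0) dz.
Step 2: Apply d again. Using the 1-form formula, the coefficient of dx ∧ dy in d(df) is ∂^2 f/∂x ∂y - ∂^2 f/∂y ∂x = (1) - (1) = 0 (equality of mixed partials for smooth f).
Similarly for dx ∧ dz and dy ∧ dz — all coefficients vanish. So d(df) = 0.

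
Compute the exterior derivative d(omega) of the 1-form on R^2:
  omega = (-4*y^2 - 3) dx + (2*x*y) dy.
d(omega) = (10*y) dx ∧ dy

For a 1-form omega = sum_i f_i dx_i, the exterior derivative is
  d(omega) = sum_{i < j} (∂f_j/∂x_i - ∂f_i/∂x_j) dx_i ∧ dx_j.
  coefficient of dx ∧ dy: ∂f_2/∂x - ∂f_1/∂y = ∂(2*x*y)/∂x - ∂(-4*y^2 - 3)/∂y = 10*y
Assembling: d(omega) = (10*y) dx ∧ dy.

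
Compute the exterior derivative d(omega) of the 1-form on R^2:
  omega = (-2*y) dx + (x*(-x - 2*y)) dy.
d(omega) = (-2*x - 2*y + 2) dx ∧ dy

For a 1-form omega = sum_i f_i dx_i, the exterior derivative is
  d(omega) = sum_{i < j} (∂f_j/∂x_i - ∂f_i/∂x_j) dx_i ∧ dx_j.
  coefficient of dx ∧ dy: ∂f_2/∂x - ∂f_1/∂y = ∂(x*(-x - 2*y))/∂x - ∂(-2*y)/∂y = -2*x - 2*y + 2
Assembling: d(omega) = (-2*x - 2*y + 2) dx ∧ dy.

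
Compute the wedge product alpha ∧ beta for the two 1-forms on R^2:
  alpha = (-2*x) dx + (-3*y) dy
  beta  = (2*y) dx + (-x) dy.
alpha ∧ beta = (2*x^2 + 6*y^2) dx ∧ dy

Distribute the wedge, using dx_i ∧ dx_j = -dx_j ∧ dx_i and dx_i ∧ dx_i = 0. For each pair (i, j) with i < j, the coefficient of dx_i ∧ dx_j in alpha ∧ beta is (alpha_i * beta_j - alpha_j * beta_i). Collecting: alpha ∧ beta = (2*x^2 + 6*y^2) dx ∧ dy.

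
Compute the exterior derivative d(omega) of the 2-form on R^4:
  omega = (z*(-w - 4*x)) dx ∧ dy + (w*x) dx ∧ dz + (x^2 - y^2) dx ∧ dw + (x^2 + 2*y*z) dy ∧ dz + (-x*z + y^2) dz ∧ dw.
d(omega) = (-w - 2*x) dx ∧ dy ∧ dz + (2*y - z) dx ∧ dy ∧ dw + (x - z) dx ∧ dz ∧ dw + (2*y) dy ∧ dz ∧ dw

For a 2-form omega = sum_{i<j} g_{ij} dx_i ∧ dx_j, the exterior derivative is
  d(omega) = sum_{i<j} d(g_{ij}) ∧ dx_i ∧ dx_j = sum_{i<j, k} (∂g_{ij}/∂x_k) dx_k ∧ dx_i ∧ dx_j.
Expand each term, using dx_k ∧ dx_i ∧ dx_j = sgn(permutation) dx_{(a)} ∧ dx_{(b)} ∧ dx_{(c)} with (a < b < c) sorted:
  d(z*(-w - 4*x)) includes (∂/∂z)(z*(-w - 4*x)) dz = (-w - 4*x) dz, which multiplied by dx ∧ dy gives (-w - 4*x) dx ∧ dy ∧ dz
  d(z*(-w - 4*x)) includes (∂/∂w)(z*(-w - 4*x)) dw = (-z) dw, which multiplied by dx ∧ dy gives (-z) dx ∧ dy ∧ dw
  d(w*x) includes (∂/∂w)(w*x) dw = (x) dw, which multiplied by dx ∧ dz gives (x) dx ∧ dz ∧ dw
  d(x^2 - y^2) includes (∂/∂y)(x^2 - y^2) dy = (-2*y) dy, which multiplied by dx ∧ dw gives (2*y) dx ∧ dy ∧ dw
  d(x^2 + 2*y*z) includes (∂/∂x)(x^2 + 2*y*z) dx = (2*x) dx, which multiplied by dy ∧ dz gives (2*x) dx ∧ dy ∧ dz
  d(-x*z + y^2) includes (∂/∂x)(-x*z + y^2) dx = (-z) dx, which multiplied by dz ∧ dw gives (-z) dx ∧ dz ∧ dw
  d(-x*z + y^2) includes (∂/∂y)(-x*z + y^2) dy = (2*y) dy, which multiplied by dz ∧ dw gives (2*y) dy ∧ dz ∧ dw
Collecting like 3-forms: d(omega) = (-w - 2*x) dx ∧ dy ∧ dz + (2*y - z) dx ∧ dy ∧ dw + (x - z) dx ∧ dz ∧ dw + (2*y) dy ∧ dz ∧ dw.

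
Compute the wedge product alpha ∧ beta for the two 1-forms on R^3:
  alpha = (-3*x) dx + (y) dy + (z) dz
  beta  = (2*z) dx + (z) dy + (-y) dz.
alpha ∧ beta = (-z*(3*x + 2*y)) dx ∧ dy + (3*x*y - 2*z^2) dx ∧ dz + (-y^2 - z^2) dy ∧ dz

Distribute the wedge, using dx_i ∧ dx_j = -dx_j ∧ dx_i and dx_i ∧ dx_i = 0. For each pair (i, j) with i < j, the coefficient of dx_i ∧ dx_j in alpha ∧ beta is (alpha_i * beta_j - alpha_j * beta_i). Collecting: alpha ∧ beta = (-z*(3*x + 2*y)) dx ∧ dy + (3*x*y - 2*z^2) dx ∧ dz + (-y^2 - z^2) dy ∧ dz.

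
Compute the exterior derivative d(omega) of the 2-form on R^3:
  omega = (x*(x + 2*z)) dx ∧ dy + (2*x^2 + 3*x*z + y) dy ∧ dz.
d(omega) = (6*x + 3*z) dx ∧ dy ∧ dz

For a 2-form omega = sum_{i<j} g_{ij} dx_i ∧ dx_j, the exterior derivative is
  d(omega) = sum_{i<j} d(g_{ij}) ∧ dx_i ∧ dx_j = sum_{i<j, k} (∂g_{ij}/∂x_k) dx_k ∧ dx_i ∧ dx_j.
Expand each term, using dx_k ∧ dx_i ∧ dx_j = sgn(permutation) dx_{(a)} ∧ dx_{(b)} ∧ dx_{(c)} with (a < b < c) sorted:
  d(x*(x + 2*z)) includes (∂/∂z)(x*(x + 2*z)) dz = (2*x) dz, which multiplied by dx ∧ dy gives (2*x) dx ∧ dy ∧ dz
  d(2*x^2 + 3*x*z + y) includes (∂/∂x)(2*x^2 + 3*x*z + y) dx = (4*x + 3*z) dx, which multiplied by dy ∧ dz gives (4*x + 3*z) dx ∧ dy ∧ dz
Collecting like 3-forms: d(omega) = (6*x + 3*z) dx ∧ dy ∧ dz.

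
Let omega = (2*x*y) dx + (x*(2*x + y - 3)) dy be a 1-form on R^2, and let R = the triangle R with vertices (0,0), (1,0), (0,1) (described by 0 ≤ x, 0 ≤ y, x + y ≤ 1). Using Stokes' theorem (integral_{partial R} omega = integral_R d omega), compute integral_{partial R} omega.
integral_(partial R) omega = -1

Stokes: integral_partial_R omega = integral_R d omega with d omega = (∂Q/∂x - ∂P/∂y) dx ∧ dy.
  ∂Q/∂x = 4*x + y - 3
  ∂P/∂y = 2*x
  integrand = ∂Q/∂x - ∂P/∂y = 2*x + y - 3.
Integrating over R: integral_0^1 integral_0^{1-x} (2*x + y - 3) dy dx = -1.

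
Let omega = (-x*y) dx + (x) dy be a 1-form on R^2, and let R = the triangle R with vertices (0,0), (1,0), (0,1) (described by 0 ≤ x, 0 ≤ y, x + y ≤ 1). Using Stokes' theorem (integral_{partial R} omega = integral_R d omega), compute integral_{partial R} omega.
integral_(partial R) omega = 2/3

Stokes: integral_partial_R omega = integral_R d omega with d omega = (∂Q/∂x - ∂P/∂y) dx ∧ dy.
  ∂Q/∂x = 1
  ∂P/∂y = -x
  integrand = ∂Q/∂x - ∂P/∂y = x + 1.
Integrating over R: integral_0^1 integral_0^{1-x} (x + 1) dy dx = 2/3.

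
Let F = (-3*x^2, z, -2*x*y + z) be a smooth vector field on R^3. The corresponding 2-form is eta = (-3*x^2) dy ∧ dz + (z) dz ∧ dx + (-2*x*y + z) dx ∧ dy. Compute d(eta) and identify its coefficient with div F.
d(eta) = (1 - 6*x) dx ∧ dy ∧ dz; div F = 1 - 6*x

For a 2-form in R^3 of the form above, applying d gives a 3-form with coefficient ∂P/∂x + ∂Q/∂y + ∂R/∂z:
  ∂P/∂x = -6*x
  ∂Q/∂y = 0
  ∂R/∂z = 1
Sum = 1 - 6*x, which is exactly div F.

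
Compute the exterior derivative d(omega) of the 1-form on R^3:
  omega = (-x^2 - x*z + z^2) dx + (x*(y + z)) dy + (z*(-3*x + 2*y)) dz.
d(omega) = (y + z) dx ∧ dy + (x - 5*z) dx ∧ dz + (-x + 2*z) dy ∧ dz

For a 1-form omega = sum_i f_i dx_i, the exterior derivative is
  d(omega) = sum_{i < j} (∂f_j/∂x_i - ∂f_i/∂x_j) dx_i ∧ dx_j.
  coefficient of dx ∧ dy: ∂f_2/∂x - ∂f_1/∂y = ∂(x*(y + z))/∂x - ∂(-x^2 - x*z + z^2)/∂y = y + z
  coefficient of dx ∧ dz: ∂f_3/∂x - ∂f_1/∂z = ∂(z*(-3*x + 2*y))/∂x - ∂(-x^2 - x*z + z^2)/∂z = x - 5*z
  coefficient of dy ∧ dz: ∂f_3/∂y - ∂f_2/∂z = ∂(z*(-3*x + 2*y))/∂y - ∂(x*(y + z))/∂z = -x + 2*z
Assembling: d(omega) = (y + z) dx ∧ dy + (x - 5*z) dx ∧ dz + (-x + 2*z) dy ∧ dz.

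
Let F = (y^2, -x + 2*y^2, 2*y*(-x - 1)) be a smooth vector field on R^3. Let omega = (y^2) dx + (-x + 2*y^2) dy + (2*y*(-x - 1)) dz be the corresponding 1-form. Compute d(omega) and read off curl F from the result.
d(omega) = (-2*x - 2) dy ∧ dz + (2*y) dz ∧ dx + (-2*y - 1) dx ∧ dy; curl F = (-2*x - 2, 2*y, -2*y - 1)

d omega = sum_{i<j} (∂f_j/∂x_i - ∂f_i/∂x_j) dx_i ∧ dx_j. Under the identification (dy ∧ dz, dz ∧ dx, dx ∧ dy) ↔ (e_x, e_y, e_z), the coefficients are exactly the components of curl F. Compute:
  ∂R/∂y - ∂Q/∂z = (-2*x - 2) - (0) = -2*x - 2
  ∂P/∂z - ∂R/∂x = (0) - (-2*y) = 2*y
  ∂Q/∂x - ∂P/∂y = (-1) - (2*y) = -2*y - 1.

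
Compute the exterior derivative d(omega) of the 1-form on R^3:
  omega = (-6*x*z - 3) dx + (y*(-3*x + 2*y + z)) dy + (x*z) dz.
d(omega) = (-3*y) dx ∧ dy + (6*x + z) dx ∧ dz + (-y) dy ∧ dz

For a 1-form omega = sum_i f_i dx_i, the exterior derivative is
  d(omega) = sum_{i < j} (∂f_j/∂x_i - ∂f_i/∂x_j) dx_i ∧ dx_j.
  coefficient of dx ∧ dy: ∂f_2/∂x - ∂f_1/∂y = ∂(y*(-3*x + 2*y + z))/∂x - ∂(-6*x*z - 3)/∂y = -3*y
  coefficient of dx ∧ dz: ∂f_3/∂x - ∂f_1/∂z = ∂(x*z)/∂x - ∂(-6*x*z - 3)/∂z = 6*x + z
  coefficient of dy ∧ dz: ∂f_3/∂y - ∂f_2/∂z = ∂(x*z)/∂y - ∂(y*(-3*x + 2*y + z))/∂z = -y
Assembling: d(omega) = (-3*y) dx ∧ dy + (6*x + z) dx ∧ dz + (-y) dy ∧ dz.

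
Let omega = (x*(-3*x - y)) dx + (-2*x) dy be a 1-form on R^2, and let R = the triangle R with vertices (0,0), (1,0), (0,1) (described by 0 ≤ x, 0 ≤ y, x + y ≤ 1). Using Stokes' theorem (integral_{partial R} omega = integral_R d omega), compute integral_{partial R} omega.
integral_(partial R) omega = -5/6

Stokes: integral_partial_R omega = integral_R d omega with d omega = (∂Q/∂x - ∂P/∂y) dx ∧ dy.
  ∂Q/∂x = -2
  ∂P/∂y = -x
  integrand = ∂Q/∂x - ∂P/∂y = x - 2.
Integrating over R: integral_0^1 integral_0^{1-x} (x - 2) dy dx = -5/6.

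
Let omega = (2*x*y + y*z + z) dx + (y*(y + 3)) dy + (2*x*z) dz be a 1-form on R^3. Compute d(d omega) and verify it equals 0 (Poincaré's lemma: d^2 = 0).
d(d omega) = 0

Step 1: d omega = sum_{i<j} (∂f_j/∂x_i - ∂f_i/∂x_j) dx_i ∧ dx_j:
  coeff of dx ∧ dy: -2*x - z
  coeff of dx ∧ dz: -y + 2*z - 1
  coeff of dy ∧ dz: 0
Step 2: Apply d again to each 2-form coefficient. The only possible 3-form in R^3 is dx ∧ dy ∧ dz, with coefficient
  ∂(coeff of dy∧dz)/∂x - ∂(coeff of dx∧dz)/∂y + ∂(coeff of dx∧dy)/∂z
  = ∂/∂x (0) - ∂/∂y (-y + 2*z - 1) + ∂/∂z (-2*x - z).
Each of these terms simplifies to sums of mixed partials that cancel in pairs. The result is 0 (by equality of mixed partials for smooth functions — Schwarz / Clairaut).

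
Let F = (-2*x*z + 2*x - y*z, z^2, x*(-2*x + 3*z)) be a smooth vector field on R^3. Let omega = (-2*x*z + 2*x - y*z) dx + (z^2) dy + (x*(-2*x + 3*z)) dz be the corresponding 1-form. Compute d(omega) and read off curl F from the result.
d(omega) = (-2*z) dy ∧ dz + (2*x - y - 3*z) dz ∧ dx + (z) dx ∧ dy; curl F = (-2*z, 2*x - y - 3*z, z)

d omega = sum_{i<j} (∂f_j/∂x_i - ∂f_i/∂x_j) dx_i ∧ dx_j. Under the identification (dy ∧ dz, dz ∧ dx, dx ∧ dy) ↔ (e_x, e_y, e_z), the coefficients are exactly the components of curl F. Compute:
  ∂R/∂y - ∂Q/∂z = (0) - (2*z) = -2*z
  ∂P/∂z - ∂R/∂x = (-2*x - y) - (-4*x + 3*z) = 2*x - y - 3*z
  ∂Q/∂x - ∂P/∂y = (0) - (-z) = z.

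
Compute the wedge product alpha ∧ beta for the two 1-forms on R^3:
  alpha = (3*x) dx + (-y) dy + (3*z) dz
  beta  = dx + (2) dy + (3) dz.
alpha ∧ beta = (6*x + y) dx ∧ dy + (9*x - 3*z) dx ∧ dz + (-3*y - 6*z) dy ∧ dz

Distribute the wedge, using dx_i ∧ dx_j = -dx_j ∧ dx_i and dx_i ∧ dx_i = 0. For each pair (i, j) with i < j, the coefficient of dx_i ∧ dx_j in alpha ∧ beta is (alpha_i * beta_j - alpha_j * beta_i). Collecting: alpha ∧ beta = (6*x + y) dx ∧ dy + (9*x - 3*z) dx ∧ dz + (-3*y - 6*z) dy ∧ dz.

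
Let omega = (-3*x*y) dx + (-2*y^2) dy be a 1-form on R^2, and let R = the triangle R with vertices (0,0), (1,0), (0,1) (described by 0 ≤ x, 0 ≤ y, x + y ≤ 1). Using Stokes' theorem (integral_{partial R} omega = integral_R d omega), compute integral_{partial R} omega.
integral_(partial R) omega = 1/2

Stokes: integral_partial_R omega = integral_R d omega with d omega = (∂Q/∂x - ∂P/∂y) dx ∧ dy.
  ∂Q/∂x = 0
  ∂P/∂y = -3*x
  integrand = ∂Q/∂x - ∂P/∂y = 3*x.
Integrating over R: integral_0^1 integral_0^{1-x} (3*x) dy dx = 1/2.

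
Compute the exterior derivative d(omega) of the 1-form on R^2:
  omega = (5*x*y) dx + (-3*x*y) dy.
d(omega) = (-5*x - 3*y) dx ∧ dy

For a 1-form omega = sum_i f_i dx_i, the exterior derivative is
  d(omega) = sum_{i < j} (∂f_j/∂x_i - ∂f_i/∂x_j) dx_i ∧ dx_j.
  coefficient of dx ∧ dy: ∂f_2/∂x - ∂f_1/∂y = ∂(-3*x*y)/∂x - ∂(5*x*y)/∂y = -5*x - 3*y
Assembling: d(omega) = (-5*x - 3*y) dx ∧ dy.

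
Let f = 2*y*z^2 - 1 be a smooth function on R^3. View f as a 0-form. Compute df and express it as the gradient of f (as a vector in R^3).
df = (0) dx + (2*z^2) dy + (4*y*z) dz; grad f = (0, 2*z^2, 4*y*z)

For a 0-form f, d f = (∂f/∂x) dx + (∂f/∂y) dy + (∂f/∂z) dz. The components of the vector representation are exactly the entries of grad f in Cartesian coordinates:
  ∂f/∂x = 0
  ∂f/∂y = 2*z^2
  ∂f/∂z = 4*y*z.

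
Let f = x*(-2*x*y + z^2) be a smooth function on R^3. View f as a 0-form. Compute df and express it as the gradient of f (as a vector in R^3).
df = (-4*x*y + z^2) dx + (-2*x^2) dy + (2*x*z) dz; grad f = (-4*x*y + z^2, -2*x^2, 2*x*z)

For a 0-form f, d f = (∂f/∂x) dx + (∂f/∂y) dy + (∂f/∂z) dz. The components of the vector representation are exactly the entries of grad f in Cartesian coordinates:
  ∂f/∂x = -4*x*y + z^2
  ∂f/∂y = -2*x^2
  ∂f/∂z = 2*x*z.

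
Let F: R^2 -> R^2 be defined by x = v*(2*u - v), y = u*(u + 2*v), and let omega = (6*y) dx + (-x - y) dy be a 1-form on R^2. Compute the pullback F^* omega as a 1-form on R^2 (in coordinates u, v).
F^* omega = (-2*u^3 + 2*u^2*v + 18*u*v^2 + 2*v^3) du + (2*u*(5*u^2 + 2*u*v - 11*v^2)) dv

Using F^*(f dg) = (f ∘ F) d(g ∘ F), substitute each coordinate x_i by F_i(u, v) in f_i, and replace dx_i by d F_i = (∂F_i/∂u) du + (∂F_i/∂v) dv.
  For the x component: f_1(F) = 6*u*(u + 2*v); d F_1 = (2*v) du + (2*u - 2*v) dv
  For the y component: f_2(F) = -u^2 - 4*u*v + v^2; d F_2 = (2*u + 2*v) du + (2*u) dv
Combining and collecting du, dv coefficients:
  coeff of du: -2*u^3 + 2*u^2*v + 18*u*v^2 + 2*v^3
  coeff of dv: 2*u*(5*u^2 + 2*u*v - 11*v^2)
F^* omega = (-2*u^3 + 2*u^2*v + 18*u*v^2 + 2*v^3) du + (2*u*(5*u^2 + 2*u*v - 11*v^2)) dv.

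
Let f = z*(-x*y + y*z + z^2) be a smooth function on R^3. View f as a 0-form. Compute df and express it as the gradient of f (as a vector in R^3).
df = (-y*z) dx + (z*(-x + z)) dy + (-x*y + 2*y*z + 3*z^2) dz; grad f = (-y*z, z*(-x + z), -x*y + 2*y*z + 3*z^2)

For a 0-form f, d f = (∂f/∂x) dx + (∂f/∂y) dy + (∂f/∂z) dz. The components of the vector representation are exactly the entries of grad f in Cartesian coordinates:
  ∂f/∂x = -y*z
  ∂f/∂y = z*(-x + z)
  ∂f/∂z = -x*y + 2*y*z + 3*z^2.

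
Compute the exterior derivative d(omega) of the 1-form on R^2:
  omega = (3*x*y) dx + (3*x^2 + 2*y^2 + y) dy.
d(omega) = (3*x) dx ∧ dy

For a 1-form omega = sum_i f_i dx_i, the exterior derivative is
  d(omega) = sum_{i < j} (∂f_j/∂x_i - ∂f_i/∂x_j) dx_i ∧ dx_j.
  coefficient of dx ∧ dy: ∂f_2/∂x - ∂f_1/∂y = ∂(3*x^2 + 2*y^2 + y)/∂x - ∂(3*x*y)/∂y = 3*x
Assembling: d(omega) = (3*x) dx ∧ dy.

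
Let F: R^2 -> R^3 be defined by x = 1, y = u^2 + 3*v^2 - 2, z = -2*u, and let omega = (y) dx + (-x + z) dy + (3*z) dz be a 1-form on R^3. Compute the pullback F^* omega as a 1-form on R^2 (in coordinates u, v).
F^* omega = (2*u*(5 - 2*u)) du + (6*v*(-2*u - 1)) dv

Using F^*(f dg) = (f ∘ F) d(g ∘ F), substitute each coordinate x_i by F_i(u, v) in f_i, and replace dx_i by d F_i = (∂F_i/∂u) du + (∂F_i/∂v) dv.
  For the x component: f_1(F) = u^2 + 3*v^2 - 2; d F_1 = (0) du + (0) dv
  For the y component: f_2(F) = -2*u - 1; d F_2 = (2*u) du + (6*v) dv
  For the z component: f_3(F) = -6*u; d F_3 = (-2) du + (0) dv
Combining and collecting du, dv coefficients:
  coeff of du: 2*u*(5 - 2*u)
  coeff of dv: 6*v*(-2*u - 1)
F^* omega = (2*u*(5 - 2*u)) du + (6*v*(-2*u - 1)) dv.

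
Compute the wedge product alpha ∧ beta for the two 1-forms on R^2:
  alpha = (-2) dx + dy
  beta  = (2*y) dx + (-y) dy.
alpha ∧ beta = 0

Distribute the wedge, using dx_i ∧ dx_j = -dx_j ∧ dx_i and dx_i ∧ dx_i = 0. For each pair (i, j) with i < j, the coefficient of dx_i ∧ dx_j in alpha ∧ beta is (alpha_i * beta_j - alpha_j * beta_i). Collecting: alpha ∧ beta = 0.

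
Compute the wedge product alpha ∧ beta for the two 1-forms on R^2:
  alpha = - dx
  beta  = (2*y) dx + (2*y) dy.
alpha ∧ beta = (-2*y) dx ∧ dy

Distribute the wedge, using dx_i ∧ dx_j = -dx_j ∧ dx_i and dx_i ∧ dx_i = 0. For each pair (i, j) with i < j, the coefficient of dx_i ∧ dx_j in alpha ∧ beta is (alpha_i * beta_j - alpha_j * beta_i). Collecting: alpha ∧ beta = (-2*y) dx ∧ dy.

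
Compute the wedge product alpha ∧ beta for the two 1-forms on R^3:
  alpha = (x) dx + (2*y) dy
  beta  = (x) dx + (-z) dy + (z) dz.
alpha ∧ beta = (-x*(2*y + z)) dx ∧ dy + (x*z) dx ∧ dz + (2*y*z) dy ∧ dz

Distribute the wedge, using dx_i ∧ dx_j = -dx_j ∧ dx_i and dx_i ∧ dx_i = 0. For each pair (i, j) with i < j, the coefficient of dx_i ∧ dx_j in alpha ∧ beta is (alpha_i * beta_j - alpha_j * beta_i). Collecting: alpha ∧ beta = (-x*(2*y + z)) dx ∧ dy + (x*z) dx ∧ dz + (2*y*z) dy ∧ dz.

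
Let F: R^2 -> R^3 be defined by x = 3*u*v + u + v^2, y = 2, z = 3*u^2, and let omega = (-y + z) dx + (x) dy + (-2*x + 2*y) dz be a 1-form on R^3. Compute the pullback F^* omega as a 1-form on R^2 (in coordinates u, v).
F^* omega = (-27*u^2*v - 9*u^2 - 12*u*v^2 + 24*u - 6*v - 2) du + (9*u^3 + 6*u^2*v - 6*u - 4*v) dv

Using F^*(f dg) = (f ∘ F) d(g ∘ F), substitute each coordinate x_i by F_i(u, v) in f_i, and replace dx_i by d F_i = (∂F_i/∂u) du + (∂F_i/∂v) dv.
  For the x component: f_1(F) = 3*u^2 - 2; d F_1 = (3*v + 1) du + (3*u + 2*v) dv
  For the y component: f_2(F) = 3*u*v + u + v^2; d F_2 = (0) du + (0) dv
  For the z component: f_3(F) = -6*u*v - 2*u - 2*v^2 + 4; d F_3 = (6*u) du + (0) dv
Combining and collecting du, dv coefficients:
  coeff of du: -27*u^2*v - 9*u^2 - 12*u*v^2 + 24*u - 6*v - 2
  coeff of dv: 9*u^3 + 6*u^2*v - 6*u - 4*v
F^* omega = (-27*u^2*v - 9*u^2 - 12*u*v^2 + 24*u - 6*v - 2) du + (9*u^3 + 6*u^2*v - 6*u - 4*v) dv.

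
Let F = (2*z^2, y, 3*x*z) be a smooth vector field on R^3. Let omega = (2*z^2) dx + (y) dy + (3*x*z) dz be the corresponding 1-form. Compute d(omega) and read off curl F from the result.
d(omega) = (0) dy ∧ dz + (z) dz ∧ dx + (0) dx ∧ dy; curl F = (0, z, 0)

d omega = sum_{i<j} (∂f_j/∂x_i - ∂f_i/∂x_j) dx_i ∧ dx_j. Under the identification (dy ∧ dz, dz ∧ dx, dx ∧ dy) ↔ (e_x, e_y, e_z), the coefficients are exactly the components of curl F. Compute:
  ∂R/∂y - ∂Q/∂z = (0) - (0) = 0
  ∂P/∂z - ∂R/∂x = (4*z) - (3*z) = z
  ∂Q/∂x - ∂P/∂y = (0) - (0) = 0.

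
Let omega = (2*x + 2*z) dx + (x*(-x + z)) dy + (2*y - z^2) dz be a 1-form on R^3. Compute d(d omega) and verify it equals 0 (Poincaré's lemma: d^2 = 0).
d(d omega) = 0

Step 1: d omega = sum_{i<j} (∂f_j/∂x_i - ∂f_i/∂x_j) dx_i ∧ dx_j:
  coeff of dx ∧ dy: -2*x + z
  coeff of dx ∧ dz: -2
  coeff of dy ∧ dz: 2 - x
Step 2: Apply d again to each 2-form coefficient. The only possible 3-form in R^3 is dx ∧ dy ∧ dz, with coefficient
  ∂(coeff of dy∧dz)/∂x - ∂(coeff of dx∧dz)/∂y + ∂(coeff of dx∧dy)/∂z
  = ∂/∂x (2 - x) - ∂/∂y (-2) + ∂/∂z (-2*x + z).
Each of these terms simplifies to sums of mixed partials that cancel in pairs. The result is 0 (by equality of mixed partials for smooth functions — Schwarz / Clairaut).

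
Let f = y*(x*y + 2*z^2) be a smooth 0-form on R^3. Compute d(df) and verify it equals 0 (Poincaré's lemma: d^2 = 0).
d(df) = 0

Step 1: df = sum_i (∂f/∂x_i) dx_i = (y^2) dx + (2*x*y + 2*z^2) dy + (4*y*z) dz.
Step 2: Apply d again. Using the 1-form formula, the coefficient of dx ∧ dy in d(df) is ∂^2 f/∂x ∂y - ∂^2 f/∂y ∂x = (2*y) - (2*y) = 0 (equality of mixed partials for smooth f).
Similarly for dx ∧ dz and dy ∧ dz — all coefficients vanish. So d(df) = 0.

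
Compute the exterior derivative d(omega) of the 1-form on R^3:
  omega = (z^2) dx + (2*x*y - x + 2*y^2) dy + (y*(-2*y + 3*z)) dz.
d(omega) = (2*y - 1) dx ∧ dy + (-2*z) dx ∧ dz + (-4*y + 3*z) dy ∧ dz

For a 1-form omega = sum_i f_i dx_i, the exterior derivative is
  d(omega) = sum_{i < j} (∂f_j/∂x_i - ∂f_i/∂x_j) dx_i ∧ dx_j.
  coefficient of dx ∧ dy: ∂f_2/∂x - ∂f_1/∂y = ∂(2*x*y - x + 2*y^2)/∂x - ∂(z^2)/∂y = 2*y - 1
  coefficient of dx ∧ dz: ∂f_3/∂x - ∂f_1/∂z = ∂(y*(-2*y + 3*z))/∂x - ∂(z^2)/∂z = -2*z
  coefficient of dy ∧ dz: ∂f_3/∂y - ∂f_2/∂z = ∂(y*(-2*y + 3*z))/∂y - ∂(2*x*y - x + 2*y^2)/∂z = -4*y + 3*z
Assembling: d(omega) = (2*y - 1) dx ∧ dy + (-2*z) dx ∧ dz + (-4*y + 3*z) dy ∧ dz.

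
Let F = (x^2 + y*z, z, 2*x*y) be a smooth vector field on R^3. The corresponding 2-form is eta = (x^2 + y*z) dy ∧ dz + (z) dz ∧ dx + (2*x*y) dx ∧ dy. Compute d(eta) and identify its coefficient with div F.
d(eta) = (2*x) dx ∧ dy ∧ dz; div F = 2*x

For a 2-form in R^3 of the form above, applying d gives a 3-form with coefficient ∂P/∂x + ∂Q/∂y + ∂R/∂z:
  ∂P/∂x = 2*x
  ∂Q/∂y = 0
  ∂R/∂z = 0
Sum = 2*x, which is exactly div F.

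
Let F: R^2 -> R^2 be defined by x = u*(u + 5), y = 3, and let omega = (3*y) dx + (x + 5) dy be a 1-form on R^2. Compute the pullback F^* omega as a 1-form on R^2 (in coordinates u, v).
F^* omega = (18*u + 45) du

Using F^*(f dg) = (f ∘ F) d(g ∘ F), substitute each coordinate x_i by F_i(u, v) in f_i, and replace dx_i by d F_i = (∂F_i/∂u) du + (∂F_i/∂v) dv.
  For the x component: f_1(F) = 9; d F_1 = (2*u + 5) du + (0) dv
  For the y component: f_2(F) = u^2 + 5*u + 5; d F_2 = (0) du + (0) dv
Combining and collecting du, dv coefficients:
  coeff of du: 18*u + 45
  coeff of dv: 0
F^* omega = (18*u + 45) du.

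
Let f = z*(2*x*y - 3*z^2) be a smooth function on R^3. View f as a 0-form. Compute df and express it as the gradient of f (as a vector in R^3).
df = (2*y*z) dx + (2*x*z) dy + (2*x*y - 9*z^2) dz; grad f = (2*y*z, 2*x*z, 2*x*y - 9*z^2)

For a 0-form f, d f = (∂f/∂x) dx + (∂f/∂y) dy + (∂f/∂z) dz. The components of the vector representation are exactly the entries of grad f in Cartesian coordinates:
  ∂f/∂x = 2*y*z
  ∂f/∂y = 2*x*z
  ∂f/∂z = 2*x*y - 9*z^2.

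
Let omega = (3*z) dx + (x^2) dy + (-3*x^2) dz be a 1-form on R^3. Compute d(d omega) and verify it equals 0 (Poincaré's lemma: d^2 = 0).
d(d omega) = 0

Step 1: d omega = sum_{i<j} (∂f_j/∂x_i - ∂f_i/∂x_j) dx_i ∧ dx_j:
  coeff of dx ∧ dy: 2*x
  coeff of dx ∧ dz: -6*x - 3
  coeff of dy ∧ dz: 0
Step 2: Apply d again to each 2-form coefficient. The only possible 3-form in R^3 is dx ∧ dy ∧ dz, with coefficient
  ∂(coeff of dy∧dz)/∂x - ∂(coeff of dx∧dz)/∂y + ∂(coeff of dx∧dy)/∂z
  = ∂/∂x (0) - ∂/∂y (-6*x - 3) + ∂/∂z (2*x).
Each of these terms simplifies to sums of mixed partials that cancel in pairs. The result is 0 (by equality of mixed partials for smooth functions — Schwarz / Clairaut).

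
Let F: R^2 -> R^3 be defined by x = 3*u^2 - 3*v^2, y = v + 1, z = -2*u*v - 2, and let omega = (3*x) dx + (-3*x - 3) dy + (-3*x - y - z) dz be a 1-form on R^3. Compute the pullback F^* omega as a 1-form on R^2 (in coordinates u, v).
F^* omega = (54*u^3 + 18*u^2*v - 58*u*v^2 - 18*v^3 + 2*v^2 - 2*v) du + (18*u^3 - 58*u^2*v - 9*u^2 - 18*u*v^2 + 2*u*v - 2*u + 54*v^3 + 9*v^2 - 3) dv

Using F^*(f dg) = (f ∘ F) d(g ∘ F), substitute each coordinate x_i by F_i(u, v) in f_i, and replace dx_i by d F_i = (∂F_i/∂u) du + (∂F_i/∂v) dv.
  For the x component: f_1(F) = 9*u^2 - 9*v^2; d F_1 = (6*u) du + (-6*v) dv
  For the y component: f_2(F) = -9*u^2 + 9*v^2 - 3; d F_2 = (0) du + (1) dv
  For the z component: f_3(F) = -9*u^2 + 2*u*v + 9*v^2 - v + 1; d F_3 = (-2*v) du + (-2*u) dv
Combining and collecting du, dv coefficients:
  coeff of du: 54*u^3 + 18*u^2*v - 58*u*v^2 - 18*v^3 + 2*v^2 - 2*v
  coeff of dv: 18*u^3 - 58*u^2*v - 9*u^2 - 18*u*v^2 + 2*u*v - 2*u + 54*v^3 + 9*v^2 - 3
F^* omega = (54*u^3 + 18*u^2*v - 58*u*v^2 - 18*v^3 + 2*v^2 - 2*v) du + (18*u^3 - 58*u^2*v - 9*u^2 - 18*u*v^2 + 2*u*v - 2*u + 54*v^3 + 9*v^2 - 3) dv.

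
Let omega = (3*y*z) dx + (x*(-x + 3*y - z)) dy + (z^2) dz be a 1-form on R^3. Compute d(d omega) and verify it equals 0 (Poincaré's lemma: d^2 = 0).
d(d omega) = 0

Step 1: d omega = sum_{i<j} (∂f_j/∂x_i - ∂f_i/∂x_j) dx_i ∧ dx_j:
  coeff of dx ∧ dy: -2*x + 3*y - 4*z
  coeff of dx ∧ dz: -3*y
  coeff of dy ∧ dz: x
Step 2: Apply d again to each 2-form coefficient. The only possible 3-form in R^3 is dx ∧ dy ∧ dz, with coefficient
  ∂(coeff of dy∧dz)/∂x - ∂(coeff of dx∧dz)/∂y + ∂(coeff of dx∧dy)/∂z
  = ∂/∂x (x) - ∂/∂y (-3*y) + ∂/∂z (-2*x + 3*y - 4*z).
Each of these terms simplifies to sums of mixed partials that cancel in pairs. The result is 0 (by equality of mixed partials for smooth functions — Schwarz / Clairaut).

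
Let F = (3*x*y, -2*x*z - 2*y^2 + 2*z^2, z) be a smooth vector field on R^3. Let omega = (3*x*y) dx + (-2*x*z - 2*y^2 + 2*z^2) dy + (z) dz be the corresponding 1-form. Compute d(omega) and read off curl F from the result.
d(omega) = (2*x - 4*z) dy ∧ dz + (0) dz ∧ dx + (-3*x - 2*z) dx ∧ dy; curl F = (2*x - 4*z, 0, -3*x - 2*z)

d omega = sum_{i<j} (∂f_j/∂x_i - ∂f_i/∂x_j) dx_i ∧ dx_j. Under the identification (dy ∧ dz, dz ∧ dx, dx ∧ dy) ↔ (e_x, e_y, e_z), the coefficients are exactly the components of curl F. Compute:
  ∂R/∂y - ∂Q/∂z = (0) - (-2*x + 4*z) = 2*x - 4*z
  ∂P/∂z - ∂R/∂x = (0) - (0) = 0
  ∂Q/∂x - ∂P/∂y = (-2*z) - (3*x) = -3*x - 2*z.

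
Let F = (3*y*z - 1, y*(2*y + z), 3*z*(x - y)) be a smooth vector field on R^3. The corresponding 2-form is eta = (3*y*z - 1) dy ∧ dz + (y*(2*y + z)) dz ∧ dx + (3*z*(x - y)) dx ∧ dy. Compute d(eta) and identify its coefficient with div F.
d(eta) = (3*x + y + z) dx ∧ dy ∧ dz; div F = 3*x + y + z

For a 2-form in R^3 of the form above, applying d gives a 3-form with coefficient ∂P/∂x + ∂Q/∂y + ∂R/∂z:
  ∂P/∂x = 0
  ∂Q/∂y = 4*y + z
  ∂R/∂z = 3*x - 3*y
Sum = 3*x + y + z, which is exactly div F.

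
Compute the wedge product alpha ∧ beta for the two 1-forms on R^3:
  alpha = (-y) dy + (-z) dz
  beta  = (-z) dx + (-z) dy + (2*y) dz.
alpha ∧ beta = (-y*z) dx ∧ dy + (-2*y^2 - z^2) dy ∧ dz + (-z^2) dx ∧ dz

Distribute the wedge, using dx_i ∧ dx_j = -dx_j ∧ dx_i and dx_i ∧ dx_i = 0. For each pair (i, j) with i < j, the coefficient of dx_i ∧ dx_j in alpha ∧ beta is (alpha_i * beta_j - alpha_j * beta_i). Collecting: alpha ∧ beta = (-y*z) dx ∧ dy + (-2*y^2 - z^2) dy ∧ dz + (-z^2) dx ∧ dz.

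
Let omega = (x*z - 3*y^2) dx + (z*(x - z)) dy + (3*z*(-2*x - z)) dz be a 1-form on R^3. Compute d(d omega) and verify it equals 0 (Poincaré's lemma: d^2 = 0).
d(d omega) = 0

Step 1: d omega = sum_{i<j} (∂f_j/∂x_i - ∂f_i/∂x_j) dx_i ∧ dx_j:
  coeff of dx ∧ dy: 6*y + z
  coeff of dx ∧ dz: -x - 6*z
  coeff of dy ∧ dz: -x + 2*z
Step 2: Apply d again to each 2-form coefficient. The only possible 3-form in R^3 is dx ∧ dy ∧ dz, with coefficient
  ∂(coeff of dy∧dz)/∂x - ∂(coeff of dx∧dz)/∂y + ∂(coeff of dx∧dy)/∂z
  = ∂/∂x (-x + 2*z) - ∂/∂y (-x - 6*z) + ∂/∂z (6*y + z).
Each of these terms simplifies to sums of mixed partials that cancel in pairs. The result is 0 (by equality of mixed partials for smooth functions — Schwarz / Clairaut).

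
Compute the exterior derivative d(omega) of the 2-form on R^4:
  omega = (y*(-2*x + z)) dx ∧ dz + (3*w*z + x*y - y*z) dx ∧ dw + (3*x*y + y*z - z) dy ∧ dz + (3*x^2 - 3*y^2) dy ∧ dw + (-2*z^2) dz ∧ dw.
d(omega) = (2*x + 3*y - z) dx ∧ dy ∧ dz + (5*x + z) dx ∧ dy ∧ dw + (-3*w + y) dx ∧ dz ∧ dw

For a 2-form omega = sum_{i<j} g_{ij} dx_i ∧ dx_j, the exterior derivative is
  d(omega) = sum_{i<j} d(g_{ij}) ∧ dx_i ∧ dx_j = sum_{i<j, k} (∂g_{ij}/∂x_k) dx_k ∧ dx_i ∧ dx_j.
Expand each term, using dx_k ∧ dx_i ∧ dx_j = sgn(permutation) dx_{(a)} ∧ dx_{(b)} ∧ dx_{(c)} with (a < b < c) sorted:
  d(y*(-2*x + z)) includes (∂/∂y)(y*(-2*x + z)) dy = (-2*x + z) dy, which multiplied by dx ∧ dz gives (2*x - z) dx ∧ dy ∧ dz
  d(3*w*z + x*y - y*z) includes (∂/∂y)(3*w*z + x*y - y*z) dy = (x - z) dy, which multiplied by dx ∧ dw gives (-x + z) dx ∧ dy ∧ dw
  d(3*w*z + x*y - y*z) includes (∂/∂z)(3*w*z + x*y - y*z) dz = (3*w - y) dz, which multiplied by dx ∧ dw gives (-3*w + y) dx ∧ dz ∧ dw
  d(3*x*y + y*z - z) includes (∂/∂x)(3*x*y + y*z - z) dx = (3*y) dx, which multiplied by dy ∧ dz gives (3*y) dx ∧ dy ∧ dz
  d(3*x^2 - 3*y^2) includes (∂/∂x)(3*x^2 - 3*y^2) dx = (6*x) dx, which multiplied by dy ∧ dw gives (6*x) dx ∧ dy ∧ dw
Collecting like 3-forms: d(omega) = (2*x + 3*y - z) dx ∧ dy ∧ dz + (5*x + z) dx ∧ dy ∧ dw + (-3*w + y) dx ∧ dz ∧ dw.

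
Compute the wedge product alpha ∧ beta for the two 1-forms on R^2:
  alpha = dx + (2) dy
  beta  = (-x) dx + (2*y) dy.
alpha ∧ beta = (2*x + 2*y) dx ∧ dy

Distribute the wedge, using dx_i ∧ dx_j = -dx_j ∧ dx_i and dx_i ∧ dx_i = 0. For each pair (i, j) with i < j, the coefficient of dx_i ∧ dx_j in alpha ∧ beta is (alpha_i * beta_j - alpha_j * beta_i). Collecting: alpha ∧ beta = (2*x + 2*y) dx ∧ dy.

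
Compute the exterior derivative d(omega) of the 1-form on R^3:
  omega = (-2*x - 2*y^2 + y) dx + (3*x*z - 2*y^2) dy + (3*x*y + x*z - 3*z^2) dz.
d(omega) = (4*y + 3*z - 1) dx ∧ dy + (3*y + z) dx ∧ dz

For a 1-form omega = sum_i f_i dx_i, the exterior derivative is
  d(omega) = sum_{i < j} (∂f_j/∂x_i - ∂f_i/∂x_j) dx_i ∧ dx_j.
  coefficient of dx ∧ dy: ∂f_2/∂x - ∂f_1/∂y = ∂(3*x*z - 2*y^2)/∂x - ∂(-2*x - 2*y^2 + y)/∂y = 4*y + 3*z - 1
  coefficient of dx ∧ dz: ∂f_3/∂x - ∂f_1/∂z = ∂(3*x*y + x*z - 3*z^2)/∂x - ∂(-2*x - 2*y^2 + y)/∂z = 3*y + z
Assembling: d(omega) = (4*y + 3*z - 1) dx ∧ dy + (3*y + z) dx ∧ dz.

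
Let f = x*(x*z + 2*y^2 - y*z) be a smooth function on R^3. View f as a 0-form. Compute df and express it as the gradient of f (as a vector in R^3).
df = (2*x*z + 2*y^2 - y*z) dx + (x*(4*y - z)) dy + (x*(x - y)) dz; grad f = (2*x*z + 2*y^2 - y*z, x*(4*y - z), x*(x - y))

For a 0-form f, d f = (∂f/∂x) dx + (∂f/∂y) dy + (∂f/∂z) dz. The components of the vector representation are exactly the entries of grad f in Cartesian coordinates:
  ∂f/∂x = 2*x*z + 2*y^2 - y*z
  ∂f/∂y = x*(4*y - z)
  ∂f/∂z = x*(x - y).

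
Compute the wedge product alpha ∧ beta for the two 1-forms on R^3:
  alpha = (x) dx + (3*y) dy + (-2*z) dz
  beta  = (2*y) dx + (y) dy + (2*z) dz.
alpha ∧ beta = (y*(x - 6*y)) dx ∧ dy + (2*z*(x + 2*y)) dx ∧ dz + (8*y*z) dy ∧ dz

Distribute the wedge, using dx_i ∧ dx_j = -dx_j ∧ dx_i and dx_i ∧ dx_i = 0. For each pair (i, j) with i < j, the coefficient of dx_i ∧ dx_j in alpha ∧ beta is (alpha_i * beta_j - alpha_j * beta_i). Collecting: alpha ∧ beta = (y*(x - 6*y)) dx ∧ dy + (2*z*(x + 2*y)) dx ∧ dz + (8*y*z) dy ∧ dz.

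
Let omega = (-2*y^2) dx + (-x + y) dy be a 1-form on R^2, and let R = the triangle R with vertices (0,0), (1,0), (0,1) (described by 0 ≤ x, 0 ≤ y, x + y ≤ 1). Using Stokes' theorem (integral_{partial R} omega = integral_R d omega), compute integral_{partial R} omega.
integral_(partial R) omega = 1/6

Stokes: integral_partial_R omega = integral_R d omega with d omega = (∂Q/∂x - ∂P/∂y) dx ∧ dy.
  ∂Q/∂x = -1
  ∂P/∂y = -4*y
  integrand = ∂Q/∂x - ∂P/∂y = 4*y - 1.
Integrating over R: integral_0^1 integral_0^{1-x} (4*y - 1) dy dx = 1/6.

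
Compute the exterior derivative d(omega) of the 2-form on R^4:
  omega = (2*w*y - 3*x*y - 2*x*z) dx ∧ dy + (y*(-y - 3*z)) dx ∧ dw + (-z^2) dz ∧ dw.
d(omega) = (-2*x) dx ∧ dy ∧ dz + (4*y + 3*z) dx ∧ dy ∧ dw + (3*y) dx ∧ dz ∧ dw

For a 2-form omega = sum_{i<j} g_{ij} dx_i ∧ dx_j, the exterior derivative is
  d(omega) = sum_{i<j} d(g_{ij}) ∧ dx_i ∧ dx_j = sum_{i<j, k} (∂g_{ij}/∂x_k) dx_k ∧ dx_i ∧ dx_j.
Expand each term, using dx_k ∧ dx_i ∧ dx_j = sgn(permutation) dx_{(a)} ∧ dx_{(b)} ∧ dx_{(c)} with (a < b < c) sorted:
  d(2*w*y - 3*x*y - 2*x*z) includes (∂/∂z)(2*w*y - 3*x*y - 2*x*z) dz = (-2*x) dz, which multiplied by dx ∧ dy gives (-2*x) dx ∧ dy ∧ dz
  d(2*w*y - 3*x*y - 2*x*z) includes (∂/∂w)(2*w*y - 3*x*y - 2*x*z) dw = (2*y) dw, which multiplied by dx ∧ dy gives (2*y) dx ∧ dy ∧ dw
  d(y*(-y - 3*z)) includes (∂/∂y)(y*(-y - 3*z)) dy = (-2*y - 3*z) dy, which multiplied by dx ∧ dw gives (2*y + 3*z) dx ∧ dy ∧ dw
  d(y*(-y - 3*z)) includes (∂/∂z)(y*(-y - 3*z)) dz = (-3*y) dz, which multiplied by dx ∧ dw gives (3*y) dx ∧ dz ∧ dw
Collecting like 3-forms: d(omega) = (-2*x) dx ∧ dy ∧ dz + (4*y + 3*z) dx ∧ dy ∧ dw + (3*y) dx ∧ dz ∧ dw.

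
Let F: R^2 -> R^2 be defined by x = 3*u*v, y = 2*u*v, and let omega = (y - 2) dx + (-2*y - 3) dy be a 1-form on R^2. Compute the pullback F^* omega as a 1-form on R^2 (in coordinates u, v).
F^* omega = (2*v*(-u*v - 6)) du + (2*u*(-u*v - 6)) dv

Using F^*(f dg) = (f ∘ F) d(g ∘ F), substitute each coordinate x_i by F_i(u, v) in f_i, and replace dx_i by d F_i = (∂F_i/∂u) du + (∂F_i/∂v) dv.
  For the x component: f_1(F) = 2*u*v - 2; d F_1 = (3*v) du + (3*u) dv
  For the y component: f_2(F) = -4*u*v - 3; d F_2 = (2*v) du + (2*u) dv
Combining and collecting du, dv coefficients:
  coeff of du: 2*v*(-u*v - 6)
  coeff of dv: 2*u*(-u*v - 6)
F^* omega = (2*v*(-u*v - 6)) du + (2*u*(-u*v - 6)) dv.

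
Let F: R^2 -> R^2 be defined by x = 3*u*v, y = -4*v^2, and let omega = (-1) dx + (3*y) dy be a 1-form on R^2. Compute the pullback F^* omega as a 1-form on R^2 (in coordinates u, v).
F^* omega = (-3*v) du + (-3*u + 96*v^3) dv

Using F^*(f dg) = (f ∘ F) d(g ∘ F), substitute each coordinate x_i by F_i(u, v) in f_i, and replace dx_i by d F_i = (∂F_i/∂u) du + (∂F_i/∂v) dv.
  For the x component: f_1(F) = -1; d F_1 = (3*v) du + (3*u) dv
  For the y component: f_2(F) = -12*v^2; d F_2 = (0) du + (-8*v) dv
Combining and collecting du, dv coefficients:
  coeff of du: -3*v
  coeff of dv: -3*u + 96*v^3
F^* omega = (-3*v) du + (-3*u + 96*v^3) dv.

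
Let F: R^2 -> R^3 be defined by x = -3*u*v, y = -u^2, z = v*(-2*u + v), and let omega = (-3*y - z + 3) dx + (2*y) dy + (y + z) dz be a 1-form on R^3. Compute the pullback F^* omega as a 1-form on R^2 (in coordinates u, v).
F^* omega = (4*u^3 - 7*u^2*v - 2*u*v^2 + v^3 - 9*v) du + (-7*u^3 - 4*u^2*v - 3*u*v^2 - 9*u + 2*v^3) dv

Using F^*(f dg) = (f ∘ F) d(g ∘ F), substitute each coordinate x_i by F_i(u, v) in f_i, and replace dx_i by d F_i = (∂F_i/∂u) du + (∂F_i/∂v) dv.
  For the x component: f_1(F) = 3*u^2 + 2*u*v - v^2 + 3; d F_1 = (-3*v) du + (-3*u) dv
  For the y component: f_2(F) = -2*u^2; d F_2 = (-2*u) du + (0) dv
  For the z component: f_3(F) = -u^2 - 2*u*v + v^2; d F_3 = (-2*v) du + (-2*u + 2*v) dv
Combining and collecting du, dv coefficients:
  coeff of du: 4*u^3 - 7*u^2*v - 2*u*v^2 + v^3 - 9*v
  coeff of dv: -7*u^3 - 4*u^2*v - 3*u*v^2 - 9*u + 2*v^3
F^* omega = (4*u^3 - 7*u^2*v - 2*u*v^2 + v^3 - 9*v) du + (-7*u^3 - 4*u^2*v - 3*u*v^2 - 9*u + 2*v^3) dv.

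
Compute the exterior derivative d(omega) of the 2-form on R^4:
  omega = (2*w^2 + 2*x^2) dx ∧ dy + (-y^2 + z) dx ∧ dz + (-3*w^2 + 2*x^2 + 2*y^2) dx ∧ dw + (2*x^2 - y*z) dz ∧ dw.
d(omega) = (4*w - 4*y) dx ∧ dy ∧ dw + (2*y) dx ∧ dy ∧ dz + (4*x) dx ∧ dz ∧ dw + (-z) dy ∧ dz ∧ dw

For a 2-form omega = sum_{i<j} g_{ij} dx_i ∧ dx_j, the exterior derivative is
  d(omega) = sum_{i<j} d(g_{ij}) ∧ dx_i ∧ dx_j = sum_{i<j, k} (∂g_{ij}/∂x_k) dx_k ∧ dx_i ∧ dx_j.
Expand each term, using dx_k ∧ dx_i ∧ dx_j = sgn(permutation) dx_{(a)} ∧ dx_{(b)} ∧ dx_{(c)} with (a < b < c) sorted:
  d(2*w^2 + 2*x^2) includes (∂/∂w)(2*w^2 + 2*x^2) dw = (4*w) dw, which multiplied by dx ∧ dy gives (4*w) dx ∧ dy ∧ dw
  d(-y^2 + z) includes (∂/∂y)(-y^2 + z) dy = (-2*y) dy, which multiplied by dx ∧ dz gives (2*y) dx ∧ dy ∧ dz
  d(-3*w^2 + 2*x^2 + 2*y^2) includes (∂/∂y)(-3*w^2 + 2*x^2 + 2*y^2) dy = (4*y) dy, which multiplied by dx ∧ dw gives (-4*y) dx ∧ dy ∧ dw
  d(2*x^2 - y*z) includes (∂/∂x)(2*x^2 - y*z) dx = (4*x) dx, which multiplied by dz ∧ dw gives (4*x) dx ∧ dz ∧ dw
  d(2*x^2 - y*z) includes (∂/∂y)(2*x^2 - y*z) dy = (-z) dy, which multiplied by dz ∧ dw gives (-z) dy ∧ dz ∧ dw
Collecting like 3-forms: d(omega) = (4*w - 4*y) dx ∧ dy ∧ dw + (2*y) dx ∧ dy ∧ dz + (4*x) dx ∧ dz ∧ dw + (-z) dy ∧ dz ∧ dw.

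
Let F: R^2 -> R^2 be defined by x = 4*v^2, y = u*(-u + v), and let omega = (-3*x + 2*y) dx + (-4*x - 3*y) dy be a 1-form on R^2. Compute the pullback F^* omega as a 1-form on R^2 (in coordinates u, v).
F^* omega = (-6*u^3 + 9*u^2*v + 29*u*v^2 - 16*v^3) du + (3*u^3 - 19*u^2*v - 96*v^3) dv

Using F^*(f dg) = (f ∘ F) d(g ∘ F), substitute each coordinate x_i by F_i(u, v) in f_i, and replace dx_i by d F_i = (∂F_i/∂u) du + (∂F_i/∂v) dv.
  For the x component: f_1(F) = -2*u^2 + 2*u*v - 12*v^2; d F_1 = (0) du + (8*v) dv
  For the y component: f_2(F) = 3*u^2 - 3*u*v - 16*v^2; d F_2 = (-2*u + v) du + (u) dv
Combining and collecting du, dv coefficients:
  coeff of du: -6*u^3 + 9*u^2*v + 29*u*v^2 - 16*v^3
  coeff of dv: 3*u^3 - 19*u^2*v - 96*v^3
F^* omega = (-6*u^3 + 9*u^2*v + 29*u*v^2 - 16*v^3) du + (3*u^3 - 19*u^2*v - 96*v^3) dv.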